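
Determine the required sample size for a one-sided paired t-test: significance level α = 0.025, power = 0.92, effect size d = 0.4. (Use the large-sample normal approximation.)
n = 71 pairs

Sample size formula (paired t-test, normal approximation):
n = ((z_α + z_β) / d)²

z_α = 1.960 (for α = 0.025, one-sided)
z_β = 1.405 (for power = 0.92)
d = 0.4

n = ((1.960 + 1.405) / 0.4)²
n = (8.413)²
n ≈ 70.78
Round up to the next whole number: n = 71 pairs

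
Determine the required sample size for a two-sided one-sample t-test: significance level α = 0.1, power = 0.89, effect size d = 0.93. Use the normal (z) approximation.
n = 10

Sample size formula (one-sample t-test, normal approximation):
n = ((z_{α/2} + z_β) / d)²

z_{α/2} = 1.645 (for α = 0.1, two-sided)
z_β = 1.227 (for power = 0.89)
d = 0.93

n = ((1.645 + 1.227) / 0.93)²
n = (3.088)²
n ≈ 9.54
Round up to the next whole number: n = 10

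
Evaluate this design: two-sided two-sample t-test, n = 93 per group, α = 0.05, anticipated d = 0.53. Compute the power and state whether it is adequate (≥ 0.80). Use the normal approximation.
Power ≈ 0.95; the study is adequately powered (power ≥ 0.80)

Power calculation (two-sample t-test, normal approximation):
z_β = d · √(n/2) - z_{α/2}
z_β = 0.53 · √(93/2) - 1.960
z_β = 0.53 · 6.819 - 1.960
z_β = 1.654

Power = Φ(z_β) = Φ(1.654) ≈ 0.951

Effect size d = 0.53 is medium by Cohen's convention (0.2/0.5/0.8).

Threshold: power ≥ 0.80 is conventionally adequate.
Power ≈ 0.95 → the study is adequately powered (power ≥ 0.80).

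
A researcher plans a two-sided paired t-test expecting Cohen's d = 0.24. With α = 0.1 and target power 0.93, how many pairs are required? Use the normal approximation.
n = 170 pairs

Sample size formula (paired t-test, normal approximation):
n = ((z_{α/2} + z_β) / d)²

z_{α/2} = 1.645 (for α = 0.1, two-sided)
z_β = 1.476 (for power = 0.93)
d = 0.24

n = ((1.645 + 1.476) / 0.24)²
n = (13.004)²
n ≈ 169.10
Round up to the next whole number: n = 170 pairs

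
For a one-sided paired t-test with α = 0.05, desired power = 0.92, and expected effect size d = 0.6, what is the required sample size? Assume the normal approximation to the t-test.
n = 26 pairs

Sample size formula (paired t-test, normal approximation):
n = ((z_α + z_β) / d)²

z_α = 1.645 (for α = 0.05, one-sided)
z_β = 1.405 (for power = 0.92)
d = 0.6

n = ((1.645 + 1.405) / 0.6)²
n = (5.083)²
n ≈ 25.84
Round up to the next whole number: n = 26 pairs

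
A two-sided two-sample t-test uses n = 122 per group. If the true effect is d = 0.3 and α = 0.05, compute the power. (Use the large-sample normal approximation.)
Power ≈ 0.65

Power calculation (two-sample t-test, normal approximation):
z_β = d · √(n/2) - z_{α/2}
z_β = 0.3 · √(122/2) - 1.960
z_β = 0.3 · 7.810 - 1.960
z_β = 0.383

Power = Φ(z_β) = Φ(0.383) ≈ 0.649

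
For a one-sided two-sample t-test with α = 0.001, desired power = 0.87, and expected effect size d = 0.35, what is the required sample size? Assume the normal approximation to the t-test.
n = 291 per group

Sample size formula (two-sample t-test, normal approximation):
n = 2 · ((z_α + z_β) / d)²

z_α = 3.090 (for α = 0.001, one-sided)
z_β = 1.126 (for power = 0.87)
d = 0.35

n = 2 · ((3.090 + 1.126) / 0.35)²
n = 2 · (12.046)²
n ≈ 290.21
Round up to the next whole number: n = 291 per group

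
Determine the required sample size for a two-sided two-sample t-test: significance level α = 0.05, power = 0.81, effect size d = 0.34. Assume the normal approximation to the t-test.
n = 140 per group

Sample size formula (two-sample t-test, normal approximation):
n = 2 · ((z_{α/2} + z_β) / d)²

z_{α/2} = 1.960 (for α = 0.05, two-sided)
z_β = 0.878 (for power = 0.81)
d = 0.34

n = 2 · ((1.960 + 0.878) / 0.34)²
n = 2 · (8.347)²
n ≈ 139.34
Round up to the next whole number: n = 140 per group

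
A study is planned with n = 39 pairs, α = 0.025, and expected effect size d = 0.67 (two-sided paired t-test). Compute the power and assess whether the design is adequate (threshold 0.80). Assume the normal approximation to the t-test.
Power ≈ 0.97; the study is adequately powered (power ≥ 0.80)

Power calculation (paired t-test, normal approximation):
z_β = d · √n - z_{α/2}
z_β = 0.67 · √39 - 2.241
z_β = 0.67 · 6.245 - 2.241
z_β = 1.943

Power = Φ(z_β) = Φ(1.943) ≈ 0.974

Effect size d = 0.67 is medium by Cohen's convention (0.2/0.5/0.8).

Threshold: power ≥ 0.80 is conventionally adequate.
Power ≈ 0.97 → the study is adequately powered (power ≥ 0.80).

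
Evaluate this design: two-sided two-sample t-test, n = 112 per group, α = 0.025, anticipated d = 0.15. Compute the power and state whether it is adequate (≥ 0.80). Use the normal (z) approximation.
Power ≈ 0.13; the study is underpowered (power < 0.80)

Power calculation (two-sample t-test, normal approximation):
z_β = d · √(n/2) - z_{α/2}
z_β = 0.15 · √(112/2) - 2.241
z_β = 0.15 · 7.483 - 2.241
z_β = -1.119

Power = Φ(z_β) = Φ(-1.119) ≈ 0.132

Effect size d = 0.15 is very small by Cohen's convention (0.2/0.5/0.8).

Threshold: power ≥ 0.80 is conventionally adequate.
Power ≈ 0.13 → the study is underpowered (power < 0.80).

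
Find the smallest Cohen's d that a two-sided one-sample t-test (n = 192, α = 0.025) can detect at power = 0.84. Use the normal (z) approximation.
d ≈ 0.23

Minimum detectable effect (one-sample t-test, normal approximation):
d = (z_{α/2} + z_β) / √n
d = (2.241 + 0.994) / √192
d = 3.236 / 13.856
d ≈ 0.23

By Cohen's convention (0.2 small / 0.5 medium / 0.8 large): small effect.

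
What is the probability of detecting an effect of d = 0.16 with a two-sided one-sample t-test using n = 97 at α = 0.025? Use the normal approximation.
Power ≈ 0.25

Power calculation (one-sample t-test, normal approximation):
z_β = d · √n - z_{α/2}
z_β = 0.16 · √97 - 2.241
z_β = 0.16 · 9.849 - 2.241
z_β = -0.666

Power = Φ(z_β) = Φ(-0.666) ≈ 0.253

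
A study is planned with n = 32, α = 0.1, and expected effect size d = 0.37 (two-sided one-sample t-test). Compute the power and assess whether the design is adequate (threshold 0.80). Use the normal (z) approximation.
Power ≈ 0.67; the study is underpowered (power < 0.80)

Power calculation (one-sample t-test, normal approximation):
z_β = d · √n - z_{α/2}
z_β = 0.37 · √32 - 1.645
z_β = 0.37 · 5.657 - 1.645
z_β = 0.448

Power = Φ(z_β) = Φ(0.448) ≈ 0.673

Effect size d = 0.37 is small by Cohen's convention (0.2/0.5/0.8).

Threshold: power ≥ 0.80 is conventionally adequate.
Power ≈ 0.67 → the study is underpowered (power < 0.80).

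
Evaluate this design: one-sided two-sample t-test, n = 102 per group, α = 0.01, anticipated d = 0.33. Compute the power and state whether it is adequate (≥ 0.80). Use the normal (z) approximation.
Power ≈ 0.51; the study is underpowered (power < 0.80)

Power calculation (two-sample t-test, normal approximation):
z_β = d · √(n/2) - z_α
z_β = 0.33 · √(102/2) - 2.326
z_β = 0.33 · 7.141 - 2.326
z_β = 0.030

Power = Φ(z_β) = Φ(0.030) ≈ 0.512

Effect size d = 0.33 is small by Cohen's convention (0.2/0.5/0.8).

Threshold: power ≥ 0.80 is conventionally adequate.
Power ≈ 0.51 → the study is underpowered (power < 0.80).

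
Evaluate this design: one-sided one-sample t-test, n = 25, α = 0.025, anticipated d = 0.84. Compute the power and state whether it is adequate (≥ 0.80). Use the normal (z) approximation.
Power ≈ 0.99; the study is adequately powered (power ≥ 0.80)

Power calculation (one-sample t-test, normal approximation):
z_β = d · √n - z_α
z_β = 0.84 · √25 - 1.960
z_β = 0.84 · 5.000 - 1.960
z_β = 2.240

Power = Φ(z_β) = Φ(2.240) ≈ 0.987

Effect size d = 0.84 is large by Cohen's convention (0.2/0.5/0.8).

Threshold: power ≥ 0.80 is conventionally adequate.
Power ≈ 0.99 → the study is adequately powered (power ≥ 0.80).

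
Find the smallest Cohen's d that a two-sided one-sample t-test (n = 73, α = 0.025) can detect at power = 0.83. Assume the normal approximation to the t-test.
d ≈ 0.37

Minimum detectable effect (one-sample t-test, normal approximation):
d = (z_{α/2} + z_β) / √n
d = (2.241 + 0.954) / √73
d = 3.196 / 8.544
d ≈ 0.37

By Cohen's convention (0.2 small / 0.5 medium / 0.8 large): small effect.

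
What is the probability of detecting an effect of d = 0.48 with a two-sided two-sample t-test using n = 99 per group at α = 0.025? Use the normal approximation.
Power ≈ 0.87

Power calculation (two-sample t-test, normal approximation):
z_β = d · √(n/2) - z_{α/2}
z_β = 0.48 · √(99/2) - 2.241
z_β = 0.48 · 7.036 - 2.241
z_β = 1.136

Power = Φ(z_β) = Φ(1.136) ≈ 0.872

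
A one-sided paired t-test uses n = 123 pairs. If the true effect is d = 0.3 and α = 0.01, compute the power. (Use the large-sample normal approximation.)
Power ≈ 0.84

Power calculation (paired t-test, normal approximation):
z_β = d · √n - z_α
z_β = 0.3 · √123 - 2.326
z_β = 0.3 · 11.091 - 2.326
z_β = 1.001

Power = Φ(z_β) = Φ(1.001) ≈ 0.842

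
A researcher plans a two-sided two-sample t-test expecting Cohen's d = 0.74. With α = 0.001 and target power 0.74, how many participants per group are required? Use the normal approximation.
n = 57 per group

Sample size formula (two-sample t-test, normal approximation):
n = 2 · ((z_{α/2} + z_β) / d)²

z_{α/2} = 3.291 (for α = 0.001, two-sided)
z_β = 0.643 (for power = 0.74)
d = 0.74

n = 2 · ((3.291 + 0.643) / 0.74)²
n = 2 · (5.316)²
n ≈ 56.52
Round up to the next whole number: n = 57 per group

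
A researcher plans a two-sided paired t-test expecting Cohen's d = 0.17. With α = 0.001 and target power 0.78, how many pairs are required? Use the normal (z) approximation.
n = 572 pairs

Sample size formula (paired t-test, normal approximation):
n = ((z_{α/2} + z_β) / d)²

z_{α/2} = 3.291 (for α = 0.001, two-sided)
z_β = 0.772 (for power = 0.78)
d = 0.17

n = ((3.291 + 0.772) / 0.17)²
n = (23.900)²
n ≈ 571.21
Round up to the next whole number: n = 572 pairs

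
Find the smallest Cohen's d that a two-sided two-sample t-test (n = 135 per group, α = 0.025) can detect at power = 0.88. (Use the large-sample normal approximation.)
d ≈ 0.42

Minimum detectable effect (two-sample t-test, normal approximation):
d = (z_{α/2} + z_β) / √(n/2)
d = (2.241 + 1.175) / √(135/2)
d = 3.416 / 8.216
d ≈ 0.42

By Cohen's convention (0.2 small / 0.5 medium / 0.8 large): small effect.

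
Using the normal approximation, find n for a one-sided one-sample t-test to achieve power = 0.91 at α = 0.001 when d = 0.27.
n = 270

Sample size formula (one-sample t-test, normal approximation):
n = ((z_α + z_β) / d)²

z_α = 3.090 (for α = 0.001, one-sided)
z_β = 1.341 (for power = 0.91)
d = 0.27

n = ((3.090 + 1.341) / 0.27)²
n = (16.411)²
n ≈ 269.32
Round up to the next whole number: n = 270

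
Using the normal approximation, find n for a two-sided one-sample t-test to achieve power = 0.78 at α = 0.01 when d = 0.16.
n = 438

Sample size formula (one-sample t-test, normal approximation):
n = ((z_{α/2} + z_β) / d)²

z_{α/2} = 2.576 (for α = 0.01, two-sided)
z_β = 0.772 (for power = 0.78)
d = 0.16

n = ((2.576 + 0.772) / 0.16)²
n = (20.925)²
n ≈ 437.86
Round up to the next whole number: n = 438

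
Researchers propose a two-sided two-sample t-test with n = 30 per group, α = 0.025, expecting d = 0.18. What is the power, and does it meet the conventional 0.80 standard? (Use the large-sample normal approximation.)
Power ≈ 0.06; the study is underpowered (power < 0.80)

Power calculation (two-sample t-test, normal approximation):
z_β = d · √(n/2) - z_{α/2}
z_β = 0.18 · √(30/2) - 2.241
z_β = 0.18 · 3.873 - 2.241
z_β = -1.544

Power = Φ(z_β) = Φ(-1.544) ≈ 0.061

Effect size d = 0.18 is very small by Cohen's convention (0.2/0.5/0.8).

Threshold: power ≥ 0.80 is conventionally adequate.
Power ≈ 0.06 → the study is underpowered (power < 0.80).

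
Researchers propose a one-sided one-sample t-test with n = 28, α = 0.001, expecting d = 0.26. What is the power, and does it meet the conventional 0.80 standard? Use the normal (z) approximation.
Power ≈ 0.04; the study is underpowered (power < 0.80)

Power calculation (one-sample t-test, normal approximation):
z_β = d · √n - z_α
z_β = 0.26 · √28 - 3.090
z_β = 0.26 · 5.292 - 3.090
z_β = -1.714

Power = Φ(z_β) = Φ(-1.714) ≈ 0.043

Effect size d = 0.26 is small by Cohen's convention (0.2/0.5/0.8).

Threshold: power ≥ 0.80 is conventionally adequate.
Power ≈ 0.04 → the study is underpowered (power < 0.80).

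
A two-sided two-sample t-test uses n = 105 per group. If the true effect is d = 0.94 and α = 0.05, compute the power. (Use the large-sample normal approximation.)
Power ≈ 1.00

Power calculation (two-sample t-test, normal approximation):
z_β = d · √(n/2) - z_{α/2}
z_β = 0.94 · √(105/2) - 1.960
z_β = 0.94 · 7.246 - 1.960
z_β = 4.851

Power = Φ(z_β) = Φ(4.851) ≈ 1.000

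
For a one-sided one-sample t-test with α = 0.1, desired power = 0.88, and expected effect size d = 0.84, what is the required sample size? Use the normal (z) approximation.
n = 9

Sample size formula (one-sample t-test, normal approximation):
n = ((z_α + z_β) / d)²

z_α = 1.282 (for α = 0.1, one-sided)
z_β = 1.175 (for power = 0.88)
d = 0.84

n = ((1.282 + 1.175) / 0.84)²
n = (2.925)²
n ≈ 8.56
Round up to the next whole number: n = 9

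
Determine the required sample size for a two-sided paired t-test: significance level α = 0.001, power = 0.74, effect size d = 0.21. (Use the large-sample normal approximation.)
n = 351 pairs

Sample size formula (paired t-test, normal approximation):
n = ((z_{α/2} + z_β) / d)²

z_{α/2} = 3.291 (for α = 0.001, two-sided)
z_β = 0.643 (for power = 0.74)
d = 0.21

n = ((3.291 + 0.643) / 0.21)²
n = (18.733)²
n ≈ 350.93
Round up to the next whole number: n = 351 pairs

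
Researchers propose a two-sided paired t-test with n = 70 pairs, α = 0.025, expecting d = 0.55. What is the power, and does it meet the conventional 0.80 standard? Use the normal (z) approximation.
Power ≈ 0.99; the study is adequately powered (power ≥ 0.80)

Power calculation (paired t-test, normal approximation):
z_β = d · √n - z_{α/2}
z_β = 0.55 · √70 - 2.241
z_β = 0.55 · 8.367 - 2.241
z_β = 2.360

Power = Φ(z_β) = Φ(2.360) ≈ 0.991

Effect size d = 0.55 is medium by Cohen's convention (0.2/0.5/0.8).

Threshold: power ≥ 0.80 is conventionally adequate.
Power ≈ 0.99 → the study is adequately powered (power ≥ 0.80).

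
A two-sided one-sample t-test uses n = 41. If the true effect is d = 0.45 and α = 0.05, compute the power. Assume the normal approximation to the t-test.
Power ≈ 0.82

Power calculation (one-sample t-test, normal approximation):
z_β = d · √n - z_{α/2}
z_β = 0.45 · √41 - 1.960
z_β = 0.45 · 6.403 - 1.960
z_β = 0.921

Power = Φ(z_β) = Φ(0.921) ≈ 0.822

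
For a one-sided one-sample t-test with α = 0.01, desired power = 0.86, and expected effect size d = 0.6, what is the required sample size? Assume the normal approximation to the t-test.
n = 33

Sample size formula (one-sample t-test, normal approximation):
n = ((z_α + z_β) / d)²

z_α = 2.326 (for α = 0.01, one-sided)
z_β = 1.080 (for power = 0.86)
d = 0.6

n = ((2.326 + 1.080) / 0.6)²
n = (5.677)²
n ≈ 32.23
Round up to the next whole number: n = 33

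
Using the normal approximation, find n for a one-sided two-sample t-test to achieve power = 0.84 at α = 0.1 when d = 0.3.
n = 116 per group

Sample size formula (two-sample t-test, normal approximation):
n = 2 · ((z_α + z_β) / d)²

z_α = 1.282 (for α = 0.1, one-sided)
z_β = 0.994 (for power = 0.84)
d = 0.3

n = 2 · ((1.282 + 0.994) / 0.3)²
n = 2 · (7.587)²
n ≈ 115.13
Round up to the next whole number: n = 116 per group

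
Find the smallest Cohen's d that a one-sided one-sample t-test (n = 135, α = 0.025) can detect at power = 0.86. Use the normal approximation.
d ≈ 0.26

Minimum detectable effect (one-sample t-test, normal approximation):
d = (z_α + z_β) / √n
d = (1.960 + 1.080) / √135
d = 3.040 / 11.619
d ≈ 0.26

By Cohen's convention (0.2 small / 0.5 medium / 0.8 large): small effect.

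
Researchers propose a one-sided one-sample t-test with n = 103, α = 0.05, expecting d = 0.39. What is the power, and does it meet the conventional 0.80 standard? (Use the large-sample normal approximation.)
Power ≈ 0.99; the study is adequately powered (power ≥ 0.80)

Power calculation (one-sample t-test, normal approximation):
z_β = d · √n - z_α
z_β = 0.39 · √103 - 1.645
z_β = 0.39 · 10.149 - 1.645
z_β = 2.313

Power = Φ(z_β) = Φ(2.313) ≈ 0.990

Effect size d = 0.39 is small by Cohen's convention (0.2/0.5/0.8).

Threshold: power ≥ 0.80 is conventionally adequate.
Power ≈ 0.99 → the study is adequately powered (power ≥ 0.80).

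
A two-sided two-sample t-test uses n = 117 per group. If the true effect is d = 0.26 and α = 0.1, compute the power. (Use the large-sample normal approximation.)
Power ≈ 0.63

Power calculation (two-sample t-test, normal approximation):
z_β = d · √(n/2) - z_{α/2}
z_β = 0.26 · √(117/2) - 1.645
z_β = 0.26 · 7.649 - 1.645
z_β = 0.344

Power = Φ(z_β) = Φ(0.344) ≈ 0.634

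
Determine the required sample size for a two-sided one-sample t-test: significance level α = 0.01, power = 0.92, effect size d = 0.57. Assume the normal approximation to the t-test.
n = 49

Sample size formula (one-sample t-test, normal approximation):
n = ((z_{α/2} + z_β) / d)²

z_{α/2} = 2.576 (for α = 0.01, two-sided)
z_β = 1.405 (for power = 0.92)
d = 0.57

n = ((2.576 + 1.405) / 0.57)²
n = (6.984)²
n ≈ 48.78
Round up to the next whole number: n = 49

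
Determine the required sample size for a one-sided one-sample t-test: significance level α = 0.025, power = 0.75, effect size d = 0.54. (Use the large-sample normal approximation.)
n = 24

Sample size formula (one-sample t-test, normal approximation):
n = ((z_α + z_β) / d)²

z_α = 1.960 (for α = 0.025, one-sided)
z_β = 0.674 (for power = 0.75)
d = 0.54

n = ((1.960 + 0.674) / 0.54)²
n = (4.878)²
n ≈ 23.79
Round up to the next whole number: n = 24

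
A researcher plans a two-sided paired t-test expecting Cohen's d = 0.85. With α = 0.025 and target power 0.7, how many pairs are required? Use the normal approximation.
n = 11 pairs

Sample size formula (paired t-test, normal approximation):
n = ((z_{α/2} + z_β) / d)²

z_{α/2} = 2.241 (for α = 0.025, two-sided)
z_β = 0.524 (for power = 0.7)
d = 0.85

n = ((2.241 + 0.524) / 0.85)²
n = (3.253)²
n ≈ 10.58
Round up to the next whole number: n = 11 pairs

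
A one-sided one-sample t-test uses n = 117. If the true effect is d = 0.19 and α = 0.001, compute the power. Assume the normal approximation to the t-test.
Power ≈ 0.15

Power calculation (one-sample t-test, normal approximation):
z_β = d · √n - z_α
z_β = 0.19 · √117 - 3.090
z_β = 0.19 · 10.817 - 3.090
z_β = -1.035

Power = Φ(z_β) = Φ(-1.035) ≈ 0.150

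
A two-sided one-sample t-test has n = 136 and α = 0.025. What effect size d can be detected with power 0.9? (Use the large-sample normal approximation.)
d ≈ 0.30

Minimum detectable effect (one-sample t-test, normal approximation):
d = (z_{α/2} + z_β) / √n
d = (2.241 + 1.282) / √136
d = 3.523 / 11.662
d ≈ 0.30

By Cohen's convention (0.2 small / 0.5 medium / 0.8 large): small effect.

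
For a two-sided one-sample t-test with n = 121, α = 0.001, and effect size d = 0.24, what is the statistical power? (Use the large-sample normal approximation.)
Power ≈ 0.26

Power calculation (one-sample t-test, normal approximation):
z_β = d · √n - z_{α/2}
z_β = 0.24 · √121 - 3.291
z_β = 0.24 · 11.000 - 3.291
z_β = -0.651

Power = Φ(z_β) = Φ(-0.651) ≈ 0.258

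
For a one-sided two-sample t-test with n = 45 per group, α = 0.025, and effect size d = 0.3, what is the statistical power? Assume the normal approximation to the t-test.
Power ≈ 0.30

Power calculation (two-sample t-test, normal approximation):
z_β = d · √(n/2) - z_α
z_β = 0.3 · √(45/2) - 1.960
z_β = 0.3 · 4.743 - 1.960
z_β = -0.537

Power = Φ(z_β) = Φ(-0.537) ≈ 0.296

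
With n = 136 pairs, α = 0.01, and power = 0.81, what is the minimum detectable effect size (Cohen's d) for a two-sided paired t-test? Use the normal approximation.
d ≈ 0.30

Minimum detectable effect (paired t-test, normal approximation):
d = (z_{α/2} + z_β) / √n
d = (2.576 + 0.878) / √136
d = 3.454 / 11.662
d ≈ 0.30

By Cohen's convention (0.2 small / 0.5 medium / 0.8 large): small effect.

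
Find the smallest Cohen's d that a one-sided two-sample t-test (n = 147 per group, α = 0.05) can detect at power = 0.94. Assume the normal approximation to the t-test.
d ≈ 0.37

Minimum detectable effect (two-sample t-test, normal approximation):
d = (z_α + z_β) / √(n/2)
d = (1.645 + 1.555) / √(147/2)
d = 3.200 / 8.573
d ≈ 0.37

By Cohen's convention (0.2 small / 0.5 medium / 0.8 large): small effect.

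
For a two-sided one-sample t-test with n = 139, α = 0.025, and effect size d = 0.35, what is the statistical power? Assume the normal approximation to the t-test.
Power ≈ 0.97

Power calculation (one-sample t-test, normal approximation):
z_β = d · √n - z_{α/2}
z_β = 0.35 · √139 - 2.241
z_β = 0.35 · 11.790 - 2.241
z_β = 1.885

Power = Φ(z_β) = Φ(1.885) ≈ 0.970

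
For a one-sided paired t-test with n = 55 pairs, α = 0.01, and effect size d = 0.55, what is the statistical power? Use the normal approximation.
Power ≈ 0.96

Power calculation (paired t-test, normal approximation):
z_β = d · √n - z_α
z_β = 0.55 · √55 - 2.326
z_β = 0.55 · 7.416 - 2.326
z_β = 1.753

Power = Φ(z_β) = Φ(1.753) ≈ 0.960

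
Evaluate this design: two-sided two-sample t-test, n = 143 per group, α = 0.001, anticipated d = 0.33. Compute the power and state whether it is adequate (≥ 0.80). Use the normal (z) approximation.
Power ≈ 0.31; the study is underpowered (power < 0.80)

Power calculation (two-sample t-test, normal approximation):
z_β = d · √(n/2) - z_{α/2}
z_β = 0.33 · √(143/2) - 3.291
z_β = 0.33 · 8.456 - 3.291
z_β = -0.500

Power = Φ(z_β) = Φ(-0.500) ≈ 0.308

Effect size d = 0.33 is small by Cohen's convention (0.2/0.5/0.8).

Threshold: power ≥ 0.80 is conventionally adequate.
Power ≈ 0.31 → the study is underpowered (power < 0.80).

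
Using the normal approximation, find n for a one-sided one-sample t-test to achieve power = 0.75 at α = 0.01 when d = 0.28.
n = 115

Sample size formula (one-sample t-test, normal approximation):
n = ((z_α + z_β) / d)²

z_α = 2.326 (for α = 0.01, one-sided)
z_β = 0.674 (for power = 0.75)
d = 0.28

n = ((2.326 + 0.674) / 0.28)²
n = (10.714)²
n ≈ 114.79
Round up to the next whole number: n = 115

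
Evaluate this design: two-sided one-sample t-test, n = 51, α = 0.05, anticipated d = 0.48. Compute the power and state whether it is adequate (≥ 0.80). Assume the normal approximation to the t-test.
Power ≈ 0.93; the study is adequately powered (power ≥ 0.80)

Power calculation (one-sample t-test, normal approximation):
z_β = d · √n - z_{α/2}
z_β = 0.48 · √51 - 1.960
z_β = 0.48 · 7.141 - 1.960
z_β = 1.468

Power = Φ(z_β) = Φ(1.468) ≈ 0.929

Effect size d = 0.48 is small by Cohen's convention (0.2/0.5/0.8).

Threshold: power ≥ 0.80 is conventionally adequate.
Power ≈ 0.93 → the study is adequately powered (power ≥ 0.80).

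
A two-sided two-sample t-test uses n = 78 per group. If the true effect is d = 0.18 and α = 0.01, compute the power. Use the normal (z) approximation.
Power ≈ 0.07

Power calculation (two-sample t-test, normal approximation):
z_β = d · √(n/2) - z_{α/2}
z_β = 0.18 · √(78/2) - 2.576
z_β = 0.18 · 6.245 - 2.576
z_β = -1.452

Power = Φ(z_β) = Φ(-1.452) ≈ 0.073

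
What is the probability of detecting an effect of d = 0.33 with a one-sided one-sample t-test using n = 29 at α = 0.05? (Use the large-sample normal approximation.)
Power ≈ 0.55

Power calculation (one-sample t-test, normal approximation):
z_β = d · √n - z_α
z_β = 0.33 · √29 - 1.645
z_β = 0.33 · 5.385 - 1.645
z_β = 0.132

Power = Φ(z_β) = Φ(0.132) ≈ 0.553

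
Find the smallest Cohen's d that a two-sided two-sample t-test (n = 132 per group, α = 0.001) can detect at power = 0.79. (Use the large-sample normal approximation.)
d ≈ 0.50

Minimum detectable effect (two-sample t-test, normal approximation):
d = (z_{α/2} + z_β) / √(n/2)
d = (3.291 + 0.806) / √(132/2)
d = 4.097 / 8.124
d ≈ 0.50

By Cohen's convention (0.2 small / 0.5 medium / 0.8 large): medium effect.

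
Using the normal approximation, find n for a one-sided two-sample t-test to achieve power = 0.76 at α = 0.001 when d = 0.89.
n = 37 per group

Sample size formula (two-sample t-test, normal approximation):
n = 2 · ((z_α + z_β) / d)²

z_α = 3.090 (for α = 0.001, one-sided)
z_β = 0.706 (for power = 0.76)
d = 0.89

n = 2 · ((3.090 + 0.706) / 0.89)²
n = 2 · (4.265)²
n ≈ 36.38
Round up to the next whole number: n = 37 per group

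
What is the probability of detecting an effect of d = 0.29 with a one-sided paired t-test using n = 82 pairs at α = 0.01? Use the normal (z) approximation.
Power ≈ 0.62

Power calculation (paired t-test, normal approximation):
z_β = d · √n - z_α
z_β = 0.29 · √82 - 2.326
z_β = 0.29 · 9.055 - 2.326
z_β = 0.300

Power = Φ(z_β) = Φ(0.300) ≈ 0.618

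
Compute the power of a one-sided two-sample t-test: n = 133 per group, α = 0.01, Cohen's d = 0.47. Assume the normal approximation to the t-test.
Power ≈ 0.93

Power calculation (two-sample t-test, normal approximation):
z_β = d · √(n/2) - z_α
z_β = 0.47 · √(133/2) - 2.326
z_β = 0.47 · 8.155 - 2.326
z_β = 1.506

Power = Φ(z_β) = Φ(1.506) ≈ 0.934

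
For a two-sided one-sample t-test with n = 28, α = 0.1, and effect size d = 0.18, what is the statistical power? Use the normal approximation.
Power ≈ 0.24

Power calculation (one-sample t-test, normal approximation):
z_β = d · √n - z_{α/2}
z_β = 0.18 · √28 - 1.645
z_β = 0.18 · 5.292 - 1.645
z_β = -0.692

Power = Φ(z_β) = Φ(-0.692) ≈ 0.244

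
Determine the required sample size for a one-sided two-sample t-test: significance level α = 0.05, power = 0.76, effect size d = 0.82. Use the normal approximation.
n = 17 per group

Sample size formula (two-sample t-test, normal approximation):
n = 2 · ((z_α + z_β) / d)²

z_α = 1.645 (for α = 0.05, one-sided)
z_β = 0.706 (for power = 0.76)
d = 0.82

n = 2 · ((1.645 + 0.706) / 0.82)²
n = 2 · (2.867)²
n ≈ 16.44
Round up to the next whole number: n = 17 per group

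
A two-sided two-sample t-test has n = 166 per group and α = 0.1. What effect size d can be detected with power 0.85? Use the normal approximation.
d ≈ 0.29

Minimum detectable effect (two-sample t-test, normal approximation):
d = (z_{α/2} + z_β) / √(n/2)
d = (1.645 + 1.036) / √(166/2)
d = 2.681 / 9.110
d ≈ 0.29

By Cohen's convention (0.2 small / 0.5 medium / 0.8 large): small effect.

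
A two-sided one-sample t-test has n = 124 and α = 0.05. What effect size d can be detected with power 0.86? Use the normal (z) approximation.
d ≈ 0.27

Minimum detectable effect (one-sample t-test, normal approximation):
d = (z_{α/2} + z_β) / √n
d = (1.960 + 1.080) / √124
d = 3.040 / 11.136
d ≈ 0.27

By Cohen's convention (0.2 small / 0.5 medium / 0.8 large): small effect.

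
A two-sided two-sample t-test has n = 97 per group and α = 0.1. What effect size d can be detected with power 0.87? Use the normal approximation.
d ≈ 0.40

Minimum detectable effect (two-sample t-test, normal approximation):
d = (z_{α/2} + z_β) / √(n/2)
d = (1.645 + 1.126) / √(97/2)
d = 2.771 / 6.964
d ≈ 0.40

By Cohen's convention (0.2 small / 0.5 medium / 0.8 large): small effect.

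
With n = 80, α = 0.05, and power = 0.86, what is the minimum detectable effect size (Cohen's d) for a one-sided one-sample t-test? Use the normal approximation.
d ≈ 0.30

Minimum detectable effect (one-sample t-test, normal approximation):
d = (z_α + z_β) / √n
d = (1.645 + 1.080) / √80
d = 2.725 / 8.944
d ≈ 0.30

By Cohen's convention (0.2 small / 0.5 medium / 0.8 large): small effect.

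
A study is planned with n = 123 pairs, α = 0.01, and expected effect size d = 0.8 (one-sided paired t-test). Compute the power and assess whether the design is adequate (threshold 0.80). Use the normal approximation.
Power ≈ 1.00; the study is adequately powered (power ≥ 0.80)

Power calculation (paired t-test, normal approximation):
z_β = d · √n - z_α
z_β = 0.8 · √123 - 2.326
z_β = 0.8 · 11.091 - 2.326
z_β = 6.546

Power = Φ(z_β) = Φ(6.546) ≈ 1.000

Effect size d = 0.8 is large by Cohen's convention (0.2/0.5/0.8).

Threshold: power ≥ 0.80 is conventionally adequate.
Power ≈ 1.00 → the study is adequately powered (power ≥ 0.80).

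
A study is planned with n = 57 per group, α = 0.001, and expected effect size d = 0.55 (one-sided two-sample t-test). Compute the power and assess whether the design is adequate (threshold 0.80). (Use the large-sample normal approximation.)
Power ≈ 0.44; the study is underpowered (power < 0.80)

Power calculation (two-sample t-test, normal approximation):
z_β = d · √(n/2) - z_α
z_β = 0.55 · √(57/2) - 3.090
z_β = 0.55 · 5.339 - 3.090
z_β = -0.154

Power = Φ(z_β) = Φ(-0.154) ≈ 0.439

Effect size d = 0.55 is medium by Cohen's convention (0.2/0.5/0.8).

Threshold: power ≥ 0.80 is conventionally adequate.
Power ≈ 0.44 → the study is underpowered (power < 0.80).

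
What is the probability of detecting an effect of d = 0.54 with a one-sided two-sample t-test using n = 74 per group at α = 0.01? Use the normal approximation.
Power ≈ 0.83

Power calculation (two-sample t-test, normal approximation):
z_β = d · √(n/2) - z_α
z_β = 0.54 · √(74/2) - 2.326
z_β = 0.54 · 6.083 - 2.326
z_β = 0.958

Power = Φ(z_β) = Φ(0.958) ≈ 0.831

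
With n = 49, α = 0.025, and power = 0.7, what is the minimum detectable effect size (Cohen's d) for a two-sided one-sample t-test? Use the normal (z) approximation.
d ≈ 0.40

Minimum detectable effect (one-sample t-test, normal approximation):
d = (z_{α/2} + z_β) / √n
d = (2.241 + 0.524) / √49
d = 2.766 / 7.000
d ≈ 0.40

By Cohen's convention (0.2 small / 0.5 medium / 0.8 large): small effect.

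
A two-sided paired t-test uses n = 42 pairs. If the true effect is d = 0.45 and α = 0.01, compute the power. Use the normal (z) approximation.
Power ≈ 0.63

Power calculation (paired t-test, normal approximation):
z_β = d · √n - z_{α/2}
z_β = 0.45 · √42 - 2.576
z_β = 0.45 · 6.481 - 2.576
z_β = 0.341

Power = Φ(z_β) = Φ(0.341) ≈ 0.633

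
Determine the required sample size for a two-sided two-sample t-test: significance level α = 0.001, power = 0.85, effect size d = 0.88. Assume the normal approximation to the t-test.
n = 49 per group

Sample size formula (two-sample t-test, normal approximation):
n = 2 · ((z_{α/2} + z_β) / d)²

z_{α/2} = 3.291 (for α = 0.001, two-sided)
z_β = 1.036 (for power = 0.85)
d = 0.88

n = 2 · ((3.291 + 1.036) / 0.88)²
n = 2 · (4.917)²
n ≈ 48.35
Round up to the next whole number: n = 49 per group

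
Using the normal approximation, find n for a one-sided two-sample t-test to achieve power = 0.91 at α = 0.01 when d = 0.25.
n = 431 per group

Sample size formula (two-sample t-test, normal approximation):
n = 2 · ((z_α + z_β) / d)²

z_α = 2.326 (for α = 0.01, one-sided)
z_β = 1.341 (for power = 0.91)
d = 0.25

n = 2 · ((2.326 + 1.341) / 0.25)²
n = 2 · (14.668)²
n ≈ 430.30
Round up to the next whole number: n = 431 per group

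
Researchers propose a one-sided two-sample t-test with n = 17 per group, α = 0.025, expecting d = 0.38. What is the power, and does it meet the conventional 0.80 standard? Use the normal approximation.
Power ≈ 0.20; the study is underpowered (power < 0.80)

Power calculation (two-sample t-test, normal approximation):
z_β = d · √(n/2) - z_α
z_β = 0.38 · √(17/2) - 1.960
z_β = 0.38 · 2.915 - 1.960
z_β = -0.852

Power = Φ(z_β) = Φ(-0.852) ≈ 0.197

Effect size d = 0.38 is small by Cohen's convention (0.2/0.5/0.8).

Threshold: power ≥ 0.80 is conventionally adequate.
Power ≈ 0.20 → the study is underpowered (power < 0.80).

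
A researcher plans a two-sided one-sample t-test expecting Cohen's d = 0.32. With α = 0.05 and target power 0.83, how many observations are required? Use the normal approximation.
n = 83

Sample size formula (one-sample t-test, normal approximation):
n = ((z_{α/2} + z_β) / d)²

z_{α/2} = 1.960 (for α = 0.05, two-sided)
z_β = 0.954 (for power = 0.83)
d = 0.32

n = ((1.960 + 0.954) / 0.32)²
n = (9.106)²
n ≈ 82.92
Round up to the next whole number: n = 83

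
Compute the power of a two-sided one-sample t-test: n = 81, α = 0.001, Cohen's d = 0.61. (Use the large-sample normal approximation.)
Power ≈ 0.99

Power calculation (one-sample t-test, normal approximation):
z_β = d · √n - z_{α/2}
z_β = 0.61 · √81 - 3.291
z_β = 0.61 · 9.000 - 3.291
z_β = 2.199

Power = Φ(z_β) = Φ(2.199) ≈ 0.986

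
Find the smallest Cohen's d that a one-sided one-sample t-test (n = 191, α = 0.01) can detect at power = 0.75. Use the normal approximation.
d ≈ 0.22

Minimum detectable effect (one-sample t-test, normal approximation):
d = (z_α + z_β) / √n
d = (2.326 + 0.674) / √191
d = 3.001 / 13.820
d ≈ 0.22

By Cohen's convention (0.2 small / 0.5 medium / 0.8 large): small effect.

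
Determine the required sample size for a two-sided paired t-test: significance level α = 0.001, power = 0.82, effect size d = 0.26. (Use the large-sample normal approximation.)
n = 262 pairs

Sample size formula (paired t-test, normal approximation):
n = ((z_{α/2} + z_β) / d)²

z_{α/2} = 3.291 (for α = 0.001, two-sided)
z_β = 0.915 (for power = 0.82)
d = 0.26

n = ((3.291 + 0.915) / 0.26)²
n = (16.177)²
n ≈ 261.70
Round up to the next whole number: n = 262 pairs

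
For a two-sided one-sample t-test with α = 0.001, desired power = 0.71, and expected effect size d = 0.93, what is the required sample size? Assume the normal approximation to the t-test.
n = 18

Sample size formula (one-sample t-test, normal approximation):
n = ((z_{α/2} + z_β) / d)²

z_{α/2} = 3.291 (for α = 0.001, two-sided)
z_β = 0.553 (for power = 0.71)
d = 0.93

n = ((3.291 + 0.553) / 0.93)²
n = (4.133)²
n ≈ 17.08
Round up to the next whole number: n = 18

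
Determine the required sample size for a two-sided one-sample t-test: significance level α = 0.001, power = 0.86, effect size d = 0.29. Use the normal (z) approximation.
n = 228

Sample size formula (one-sample t-test, normal approximation):
n = ((z_{α/2} + z_β) / d)²

z_{α/2} = 3.291 (for α = 0.001, two-sided)
z_β = 1.080 (for power = 0.86)
d = 0.29

n = ((3.291 + 1.080) / 0.29)²
n = (15.072)²
n ≈ 227.17
Round up to the next whole number: n = 228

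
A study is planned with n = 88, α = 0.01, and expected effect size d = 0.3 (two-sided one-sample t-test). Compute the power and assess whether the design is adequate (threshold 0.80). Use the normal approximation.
Power ≈ 0.59; the study is underpowered (power < 0.80)

Power calculation (one-sample t-test, normal approximation):
z_β = d · √n - z_{α/2}
z_β = 0.3 · √88 - 2.576
z_β = 0.3 · 9.381 - 2.576
z_β = 0.238

Power = Φ(z_β) = Φ(0.238) ≈ 0.594

Effect size d = 0.3 is small by Cohen's convention (0.2/0.5/0.8).

Threshold: power ≥ 0.80 is conventionally adequate.
Power ≈ 0.59 → the study is underpowered (power < 0.80).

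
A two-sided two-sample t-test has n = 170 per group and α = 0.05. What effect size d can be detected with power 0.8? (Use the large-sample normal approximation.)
d ≈ 0.30

Minimum detectable effect (two-sample t-test, normal approximation):
d = (z_{α/2} + z_β) / √(n/2)
d = (1.960 + 0.842) / √(170/2)
d = 2.802 / 9.220
d ≈ 0.30

By Cohen's convention (0.2 small / 0.5 medium / 0.8 large): small effect.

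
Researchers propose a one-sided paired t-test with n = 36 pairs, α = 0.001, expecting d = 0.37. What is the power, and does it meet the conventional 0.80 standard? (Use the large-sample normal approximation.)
Power ≈ 0.19; the study is underpowered (power < 0.80)

Power calculation (paired t-test, normal approximation):
z_β = d · √n - z_α
z_β = 0.37 · √36 - 3.090
z_β = 0.37 · 6.000 - 3.090
z_β = -0.870

Power = Φ(z_β) = Φ(-0.870) ≈ 0.192

Effect size d = 0.37 is small by Cohen's convention (0.2/0.5/0.8).

Threshold: power ≥ 0.80 is conventionally adequate.
Power ≈ 0.19 → the study is underpowered (power < 0.80).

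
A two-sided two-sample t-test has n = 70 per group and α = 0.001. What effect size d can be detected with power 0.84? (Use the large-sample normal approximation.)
d ≈ 0.72

Minimum detectable effect (two-sample t-test, normal approximation):
d = (z_{α/2} + z_β) / √(n/2)
d = (3.291 + 0.994) / √(70/2)
d = 4.285 / 5.916
d ≈ 0.72

By Cohen's convention (0.2 small / 0.5 medium / 0.8 large): medium effect.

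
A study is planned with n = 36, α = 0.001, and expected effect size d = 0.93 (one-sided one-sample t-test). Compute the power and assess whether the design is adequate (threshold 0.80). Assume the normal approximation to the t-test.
Power ≈ 0.99; the study is adequately powered (power ≥ 0.80)

Power calculation (one-sample t-test, normal approximation):
z_β = d · √n - z_α
z_β = 0.93 · √36 - 3.090
z_β = 0.93 · 6.000 - 3.090
z_β = 2.490

Power = Φ(z_β) = Φ(2.490) ≈ 0.994

Effect size d = 0.93 is large by Cohen's convention (0.2/0.5/0.8).

Threshold: power ≥ 0.80 is conventionally adequate.
Power ≈ 0.99 → the study is adequately powered (power ≥ 0.80).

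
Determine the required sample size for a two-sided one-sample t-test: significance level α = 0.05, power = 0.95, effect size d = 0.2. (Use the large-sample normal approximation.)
n = 325

Sample size formula (one-sample t-test, normal approximation):
n = ((z_{α/2} + z_β) / d)²

z_{α/2} = 1.960 (for α = 0.05, two-sided)
z_β = 1.645 (for power = 0.95)
d = 0.2

n = ((1.960 + 1.645) / 0.2)²
n = (18.025)²
n ≈ 324.90
Round up to the next whole number: n = 325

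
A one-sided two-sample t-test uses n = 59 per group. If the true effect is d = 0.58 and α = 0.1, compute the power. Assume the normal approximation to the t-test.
Power ≈ 0.97

Power calculation (two-sample t-test, normal approximation):
z_β = d · √(n/2) - z_α
z_β = 0.58 · √(59/2) - 1.282
z_β = 0.58 · 5.431 - 1.282
z_β = 1.869

Power = Φ(z_β) = Φ(1.869) ≈ 0.969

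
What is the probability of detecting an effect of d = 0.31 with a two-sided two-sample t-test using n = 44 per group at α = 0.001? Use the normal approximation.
Power ≈ 0.03

Power calculation (two-sample t-test, normal approximation):
z_β = d · √(n/2) - z_{α/2}
z_β = 0.31 · √(44/2) - 3.291
z_β = 0.31 · 4.690 - 3.291
z_β = -1.836

Power = Φ(z_β) = Φ(-1.836) ≈ 0.033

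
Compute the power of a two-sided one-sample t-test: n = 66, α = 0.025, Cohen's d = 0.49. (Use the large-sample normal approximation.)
Power ≈ 0.96

Power calculation (one-sample t-test, normal approximation):
z_β = d · √n - z_{α/2}
z_β = 0.49 · √66 - 2.241
z_β = 0.49 · 8.124 - 2.241
z_β = 1.739

Power = Φ(z_β) = Φ(1.739) ≈ 0.959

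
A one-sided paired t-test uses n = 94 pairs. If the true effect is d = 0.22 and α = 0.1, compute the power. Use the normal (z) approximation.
Power ≈ 0.80

Power calculation (paired t-test, normal approximation):
z_β = d · √n - z_α
z_β = 0.22 · √94 - 1.282
z_β = 0.22 · 9.695 - 1.282
z_β = 0.851

Power = Φ(z_β) = Φ(0.851) ≈ 0.803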